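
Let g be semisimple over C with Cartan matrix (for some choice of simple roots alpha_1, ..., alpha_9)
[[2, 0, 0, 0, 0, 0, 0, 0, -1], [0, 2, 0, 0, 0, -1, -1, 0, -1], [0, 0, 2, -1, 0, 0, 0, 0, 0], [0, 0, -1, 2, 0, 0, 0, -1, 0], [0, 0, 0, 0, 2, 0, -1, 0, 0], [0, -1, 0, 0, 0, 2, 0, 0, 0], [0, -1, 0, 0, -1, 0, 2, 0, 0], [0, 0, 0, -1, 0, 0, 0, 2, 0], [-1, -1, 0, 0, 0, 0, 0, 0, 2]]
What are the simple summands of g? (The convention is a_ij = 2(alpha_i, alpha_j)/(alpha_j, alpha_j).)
A_3 ⊕ E_6

The diagram associated to this matrix has two connected components: the simple roots {alpha_3, alpha_4, alpha_8} form a chain of 3 nodes with single edges (A_3), and {alpha_1, alpha_2, alpha_5, alpha_6, alpha_7, alpha_9} form a chain of 5 nodes with one extra node attached to the third node from one end (E_6). A semisimple Lie algebra decomposes uniquely as the direct sum of simple ideals, one per connected component of its Dynkin diagram, so g ≅ A_3 ⊕ E_6 (dimension 15 + 78 = 93).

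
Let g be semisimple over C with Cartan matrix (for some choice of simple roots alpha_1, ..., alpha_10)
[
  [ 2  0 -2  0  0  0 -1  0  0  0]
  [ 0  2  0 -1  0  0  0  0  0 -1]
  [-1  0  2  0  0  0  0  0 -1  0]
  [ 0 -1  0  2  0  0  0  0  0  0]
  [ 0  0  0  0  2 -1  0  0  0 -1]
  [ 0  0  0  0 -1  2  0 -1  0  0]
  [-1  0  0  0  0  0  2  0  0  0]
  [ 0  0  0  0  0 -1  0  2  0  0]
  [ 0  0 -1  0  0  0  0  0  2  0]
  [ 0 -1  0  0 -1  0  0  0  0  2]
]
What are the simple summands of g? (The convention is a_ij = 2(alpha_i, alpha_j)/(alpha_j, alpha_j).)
The diagram associated to this matrix has two connected components: the simple roots {alpha_2, alpha_4, alpha_5, alpha_6, alpha_8, alpha_10} form a chain of 6 nodes with single edges (A_6), and {alpha_1, alpha_3, alpha_7, alpha_9} form a chain of 4 nodes with a double edge between the middle two (F_4). A semisimple Lie algebra decomposes uniquely as the direct sum of simple ideals, one per connected component of its Dynkin diagram, so g ≅ A_6 ⊕ F_4 (dimension 48 + 52 = 100).

A6 + F4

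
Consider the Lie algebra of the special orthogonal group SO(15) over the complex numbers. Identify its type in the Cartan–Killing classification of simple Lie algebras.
This is so(15) with 15 odd, which has dimension 15(15-1)/2 = 105 and rank (15-1)/2 = 7. In the classification of classical Lie algebras, the orthogonal algebra so(2n+1) in an odd number of variables has type B_n; here n = 7, so the Dynkin diagram is a chain of 7 nodes with a double edge at one end; the terminal node there is the unique short simple root (B_7). Hence the type is B_7.

B7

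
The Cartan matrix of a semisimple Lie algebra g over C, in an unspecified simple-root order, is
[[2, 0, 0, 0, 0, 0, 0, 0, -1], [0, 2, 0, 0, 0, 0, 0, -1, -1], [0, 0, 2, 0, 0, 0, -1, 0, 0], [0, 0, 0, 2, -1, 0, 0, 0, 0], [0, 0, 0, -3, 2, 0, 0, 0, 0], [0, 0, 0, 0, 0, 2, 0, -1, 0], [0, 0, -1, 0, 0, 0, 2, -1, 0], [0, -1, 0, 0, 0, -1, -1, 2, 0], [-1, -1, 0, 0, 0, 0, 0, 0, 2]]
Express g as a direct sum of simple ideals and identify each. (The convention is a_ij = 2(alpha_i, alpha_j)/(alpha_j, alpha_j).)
E7 + G2

The diagram associated to this matrix has two connected components: the simple roots {alpha_1, alpha_2, alpha_3, alpha_6, alpha_7, alpha_8, alpha_9} form a chain of 6 nodes with one extra node attached to the third node from one end (E_7), and {alpha_4, alpha_5} form two nodes joined by a triple edge (G_2). A semisimple Lie algebra decomposes uniquely as the direct sum of simple ideals, one per connected component of its Dynkin diagram, so g ≅ E_7 ⊕ G_2 (dimension 133 + 14 = 147).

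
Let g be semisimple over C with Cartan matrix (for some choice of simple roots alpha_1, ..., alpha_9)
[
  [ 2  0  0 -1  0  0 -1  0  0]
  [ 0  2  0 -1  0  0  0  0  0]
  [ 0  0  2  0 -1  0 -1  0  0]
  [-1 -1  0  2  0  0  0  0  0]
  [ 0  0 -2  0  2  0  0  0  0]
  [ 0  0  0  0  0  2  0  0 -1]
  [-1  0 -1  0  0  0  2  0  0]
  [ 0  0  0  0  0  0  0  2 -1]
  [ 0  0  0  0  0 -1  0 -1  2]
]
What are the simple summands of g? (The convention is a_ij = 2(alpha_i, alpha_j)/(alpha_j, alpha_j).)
The diagram associated to this matrix has two connected components: the simple roots {alpha_6, alpha_8, alpha_9} form a chain of 3 nodes with single edges (A_3), and {alpha_1, alpha_2, alpha_3, alpha_4, alpha_5, alpha_7} form a chain of 6 nodes with a double edge at one end; the terminal node there is the unique long simple root (C_6). A semisimple Lie algebra decomposes uniquely as the direct sum of simple ideals, one per connected component of its Dynkin diagram, so g ≅ A_3 ⊕ C_6 (dimension 15 + 78 = 93).

A_3 (sl(4)) + C_6 (sp(12))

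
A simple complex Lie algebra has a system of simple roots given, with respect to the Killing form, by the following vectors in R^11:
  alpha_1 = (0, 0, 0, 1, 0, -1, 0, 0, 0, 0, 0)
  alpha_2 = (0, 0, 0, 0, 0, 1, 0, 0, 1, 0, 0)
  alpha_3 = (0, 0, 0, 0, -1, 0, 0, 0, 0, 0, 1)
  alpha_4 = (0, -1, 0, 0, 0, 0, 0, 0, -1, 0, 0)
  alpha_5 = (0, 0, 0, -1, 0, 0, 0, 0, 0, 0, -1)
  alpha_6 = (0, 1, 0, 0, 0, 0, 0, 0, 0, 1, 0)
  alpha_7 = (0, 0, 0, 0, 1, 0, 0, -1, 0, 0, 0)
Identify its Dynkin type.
Compute the Cartan integers a_ij = 2(alpha_i, alpha_j)/(alpha_j, alpha_j); the resulting 7x7 Cartan matrix is
[[2, -1, 0, 0, -1, 0, 0], [-1, 2, 0, -1, 0, 0, 0], [0, 0, 2, 0, -1, 0, -1], [0, -1, 0, 2, 0, -1, 0], [-1, 0, -1, 0, 2, 0, 0], [0, 0, 0, -1, 0, 2, 0], [0, 0, -1, 0, 0, 0, 2]].
All simple roots have the same length, so the diagram is simply laced. The associated Dynkin diagram is a chain of 7 nodes with single edges (A_7), so the type is A_7 (the algebra sl(8)).

type A_7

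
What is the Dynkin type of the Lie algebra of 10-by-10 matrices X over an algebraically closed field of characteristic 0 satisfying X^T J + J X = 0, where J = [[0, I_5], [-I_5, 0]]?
C_5

This is sp(10), which has dimension 10(10+1)/2 = 55 and rank 10/2 = 5. In the classification of classical Lie algebras, the symplectic algebra sp(2n) has type C_n; here n = 5, so the Dynkin diagram is a chain of 5 nodes with a double edge at one end; the terminal node there is the unique long simple root (C_5). Hence the type is C_5.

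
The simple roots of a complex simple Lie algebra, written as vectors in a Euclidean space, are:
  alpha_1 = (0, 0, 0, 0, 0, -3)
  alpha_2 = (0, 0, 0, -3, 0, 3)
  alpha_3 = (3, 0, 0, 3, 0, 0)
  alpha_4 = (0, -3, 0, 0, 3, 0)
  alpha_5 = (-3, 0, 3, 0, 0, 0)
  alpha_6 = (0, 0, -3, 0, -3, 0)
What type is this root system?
Compute the Cartan integers a_ij = 2(alpha_i, alpha_j)/(alpha_j, alpha_j); the resulting 6x6 Cartan matrix is
[[2, -1, 0, 0, 0, 0], [-2, 2, -1, 0, 0, 0], [0, -1, 2, 0, -1, 0], [0, 0, 0, 2, 0, -1], [0, 0, -1, 0, 2, -1], [0, 0, 0, -1, -1, 2]].
The roots have two lengths (squared-length ratio 2:1); the short ones are alpha_{1}. The associated Dynkin diagram is a chain of 6 nodes with a double edge at one end; the terminal node there is the unique short simple root (B_6), so the type is B_6 (the algebra so(13)).

type B_6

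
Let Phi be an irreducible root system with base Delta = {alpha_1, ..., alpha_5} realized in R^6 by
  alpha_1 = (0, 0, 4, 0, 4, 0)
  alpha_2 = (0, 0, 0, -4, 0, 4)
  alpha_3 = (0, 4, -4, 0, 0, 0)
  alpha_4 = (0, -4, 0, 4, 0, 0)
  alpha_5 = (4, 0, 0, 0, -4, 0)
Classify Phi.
Compute the Cartan integers a_ij = 2(alpha_i, alpha_j)/(alpha_j, alpha_j); the resulting 5x5 Cartan matrix is
[[2, 0, -1, 0, -1], [0, 2, 0, -1, 0], [-1, 0, 2, -1, 0], [0, -1, -1, 2, 0], [-1, 0, 0, 0, 2]].
All simple roots have the same length, so the diagram is simply laced. The associated Dynkin diagram is a chain of 5 nodes with single edges (A_5), so the type is A_5 (the algebra sl(6)).

A_5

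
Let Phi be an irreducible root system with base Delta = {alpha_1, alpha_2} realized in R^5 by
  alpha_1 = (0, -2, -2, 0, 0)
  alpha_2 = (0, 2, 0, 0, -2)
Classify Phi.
Compute the Cartan integers a_ij = 2(alpha_i, alpha_j)/(alpha_j, alpha_j); the resulting 2x2 Cartan matrix is
[[2, -1], [-1, 2]].
All simple roots have the same length, so the diagram is simply laced. The associated Dynkin diagram is a chain of 2 nodes with single edges (A_2), so the type is A_2 (the algebra sl(3)).

A_2 (sl(3))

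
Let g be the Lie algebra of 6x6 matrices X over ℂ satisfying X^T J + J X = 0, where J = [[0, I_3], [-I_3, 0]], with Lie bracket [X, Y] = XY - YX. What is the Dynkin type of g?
type C_3

This is sp(6), which has dimension 6(6+1)/2 = 21 and rank 6/2 = 3. In the classification of classical Lie algebras, the symplectic algebra sp(2n) has type C_n; here n = 3, so the Dynkin diagram is a chain of 3 nodes with a double edge at one end; the terminal node there is the unique long simple root (C_3). Hence the type is C_3.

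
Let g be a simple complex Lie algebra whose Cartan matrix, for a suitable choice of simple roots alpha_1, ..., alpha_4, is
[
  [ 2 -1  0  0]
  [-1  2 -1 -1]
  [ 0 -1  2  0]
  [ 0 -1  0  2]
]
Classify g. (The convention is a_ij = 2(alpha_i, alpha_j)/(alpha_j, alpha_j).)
The matrix has rank 4 with 2's on the diagonal. Reading the off-diagonal entries as Dynkin edges (a single edge where a_ij = a_ji = -1; a double or triple edge where a_ij * a_ji = 2 or 3), the diagram is a chain of 2 nodes with a fork of two nodes at one end (D_4). One simple-root ordering that puts it in standard form is (alpha_4, alpha_2, alpha_1, alpha_3). So the algebra is type D_4, i.e. so(8).

D_4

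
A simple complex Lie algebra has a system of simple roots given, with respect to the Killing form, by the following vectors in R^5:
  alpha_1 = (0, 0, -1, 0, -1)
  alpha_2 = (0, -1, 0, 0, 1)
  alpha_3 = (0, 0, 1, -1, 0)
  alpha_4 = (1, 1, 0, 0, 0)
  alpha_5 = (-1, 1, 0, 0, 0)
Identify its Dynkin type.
D_5

Compute the Cartan integers a_ij = 2(alpha_i, alpha_j)/(alpha_j, alpha_j); the resulting 5x5 Cartan matrix is
[[2, -1, -1, 0, 0], [-1, 2, 0, -1, -1], [-1, 0, 2, 0, 0], [0, -1, 0, 2, 0], [0, -1, 0, 0, 2]].
All simple roots have the same length, so the diagram is simply laced. The associated Dynkin diagram is a chain of 3 nodes with a fork of two nodes at one end (D_5), so the type is D_5 (the algebra so(10)).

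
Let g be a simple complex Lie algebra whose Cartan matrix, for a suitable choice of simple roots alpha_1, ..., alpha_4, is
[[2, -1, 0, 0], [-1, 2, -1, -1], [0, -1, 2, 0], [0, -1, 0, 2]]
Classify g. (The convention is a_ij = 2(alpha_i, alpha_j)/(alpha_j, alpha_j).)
The matrix has rank 4 with 2's on the diagonal. Reading the off-diagonal entries as Dynkin edges (a single edge where a_ij = a_ji = -1; a double or triple edge where a_ij * a_ji = 2 or 3), the diagram is a chain of 2 nodes with a fork of two nodes at one end (D_4). One simple-root ordering that puts it in standard form is (alpha_3, alpha_2, alpha_1, alpha_4). So the algebra is type D_4, i.e. so(8).

D4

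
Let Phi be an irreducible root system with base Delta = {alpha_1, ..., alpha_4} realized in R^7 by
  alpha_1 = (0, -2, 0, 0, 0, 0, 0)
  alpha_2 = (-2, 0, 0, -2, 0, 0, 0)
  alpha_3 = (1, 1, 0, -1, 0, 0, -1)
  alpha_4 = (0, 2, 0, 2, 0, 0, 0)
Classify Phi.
F_4

Compute the Cartan integers a_ij = 2(alpha_i, alpha_j)/(alpha_j, alpha_j); the resulting 4x4 Cartan matrix is
[[2, 0, -1, -1], [0, 2, 0, -1], [-1, 0, 2, 0], [-2, -1, 0, 2]].
The roots have two lengths (squared-length ratio 2:1); the short ones are alpha_{1,3}. The associated Dynkin diagram is a chain of 4 nodes with a double edge between the middle two (F_4), so the type is F_4.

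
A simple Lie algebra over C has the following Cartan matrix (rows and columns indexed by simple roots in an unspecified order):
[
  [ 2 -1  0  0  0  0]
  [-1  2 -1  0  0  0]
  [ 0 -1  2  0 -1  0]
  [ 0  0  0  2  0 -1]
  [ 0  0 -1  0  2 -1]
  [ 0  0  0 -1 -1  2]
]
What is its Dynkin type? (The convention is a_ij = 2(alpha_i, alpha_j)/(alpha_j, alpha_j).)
type A_6

The matrix has rank 6 with 2's on the diagonal. Reading the off-diagonal entries as Dynkin edges (a single edge where a_ij = a_ji = -1; a double or triple edge where a_ij * a_ji = 2 or 3), the diagram is a chain of 6 nodes with single edges (A_6). One simple-root ordering that puts it in standard form is (alpha_1, alpha_2, alpha_3, alpha_5, alpha_6, alpha_4). So the algebra is type A_6, i.e. sl(7).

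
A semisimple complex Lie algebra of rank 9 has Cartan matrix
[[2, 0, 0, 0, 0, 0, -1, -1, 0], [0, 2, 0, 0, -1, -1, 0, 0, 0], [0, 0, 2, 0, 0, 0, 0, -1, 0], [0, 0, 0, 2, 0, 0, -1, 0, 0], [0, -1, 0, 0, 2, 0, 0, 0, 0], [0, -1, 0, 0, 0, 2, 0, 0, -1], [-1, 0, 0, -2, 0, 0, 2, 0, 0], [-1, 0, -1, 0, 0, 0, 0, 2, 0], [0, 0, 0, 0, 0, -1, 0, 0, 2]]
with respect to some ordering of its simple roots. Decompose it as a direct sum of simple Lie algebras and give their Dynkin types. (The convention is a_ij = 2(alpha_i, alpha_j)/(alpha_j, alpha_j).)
type A_4 ⊕ type B_5

The diagram associated to this matrix has two connected components: the simple roots {alpha_2, alpha_5, alpha_6, alpha_9} form a chain of 4 nodes with single edges (A_4), and {alpha_1, alpha_3, alpha_4, alpha_7, alpha_8} form a chain of 5 nodes with a double edge at one end; the terminal node there is the unique short simple root (B_5). A semisimple Lie algebra decomposes uniquely as the direct sum of simple ideals, one per connected component of its Dynkin diagram, so g ≅ A_4 ⊕ B_5 (dimension 24 + 55 = 79).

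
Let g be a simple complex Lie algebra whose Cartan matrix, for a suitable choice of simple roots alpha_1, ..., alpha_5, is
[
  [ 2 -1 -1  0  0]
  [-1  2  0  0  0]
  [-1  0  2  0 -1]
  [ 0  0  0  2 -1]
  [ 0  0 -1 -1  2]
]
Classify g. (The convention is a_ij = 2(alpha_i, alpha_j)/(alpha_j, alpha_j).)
The matrix has rank 5 with 2's on the diagonal. Reading the off-diagonal entries as Dynkin edges (a single edge where a_ij = a_ji = -1; a double or triple edge where a_ij * a_ji = 2 or 3), the diagram is a chain of 5 nodes with single edges (A_5). One simple-root ordering that puts it in standard form is (alpha_2, alpha_1, alpha_3, alpha_5, alpha_4). So the algebra is type A_5, i.e. sl(6).

A_5 (sl(6))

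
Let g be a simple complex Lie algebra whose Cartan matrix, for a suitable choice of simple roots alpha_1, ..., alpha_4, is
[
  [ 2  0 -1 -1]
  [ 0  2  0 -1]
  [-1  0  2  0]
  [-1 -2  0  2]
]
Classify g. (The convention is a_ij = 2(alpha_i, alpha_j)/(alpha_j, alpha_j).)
The matrix has rank 4 with 2's on the diagonal. Reading the off-diagonal entries as Dynkin edges (a single edge where a_ij = a_ji = -1; a double or triple edge where a_ij * a_ji = 2 or 3), the diagram is a chain of 4 nodes with a double edge at one end; the terminal node there is the unique short simple root (B_4). One simple-root ordering that puts it in standard form is (alpha_3, alpha_1, alpha_4, alpha_2). So the algebra is type B_4, i.e. so(9).

B_4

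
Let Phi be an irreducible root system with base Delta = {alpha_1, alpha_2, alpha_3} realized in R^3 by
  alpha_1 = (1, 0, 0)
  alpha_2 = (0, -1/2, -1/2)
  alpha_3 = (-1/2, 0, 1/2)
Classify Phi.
Compute the Cartan integers a_ij = 2(alpha_i, alpha_j)/(alpha_j, alpha_j); the resulting 3x3 Cartan matrix is
[[2, 0, -2], [0, 2, -1], [-1, -1, 2]].
The roots have two lengths (squared-length ratio 2:1); the short ones are alpha_{2,3}. The associated Dynkin diagram is a chain of 3 nodes with a double edge at one end; the terminal node there is the unique long simple root (C_3), so the type is C_3 (the algebra sp(6)).

type C_3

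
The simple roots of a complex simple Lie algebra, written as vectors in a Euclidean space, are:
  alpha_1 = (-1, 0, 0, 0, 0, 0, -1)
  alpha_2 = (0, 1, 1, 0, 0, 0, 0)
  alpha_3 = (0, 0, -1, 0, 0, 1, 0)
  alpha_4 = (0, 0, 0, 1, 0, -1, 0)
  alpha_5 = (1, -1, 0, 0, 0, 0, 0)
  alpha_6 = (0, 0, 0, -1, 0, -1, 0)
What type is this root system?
Compute the Cartan integers a_ij = 2(alpha_i, alpha_j)/(alpha_j, alpha_j); the resulting 6x6 Cartan matrix is
[[2, 0, 0, 0, -1, 0], [0, 2, -1, 0, -1, 0], [0, -1, 2, -1, 0, -1], [0, 0, -1, 2, 0, 0], [-1, -1, 0, 0, 2, 0], [0, 0, -1, 0, 0, 2]].
All simple roots have the same length, so the diagram is simply laced. The associated Dynkin diagram is a chain of 4 nodes with a fork of two nodes at one end (D_6), so the type is D_6 (the algebra so(12)).

D_6 (so(12))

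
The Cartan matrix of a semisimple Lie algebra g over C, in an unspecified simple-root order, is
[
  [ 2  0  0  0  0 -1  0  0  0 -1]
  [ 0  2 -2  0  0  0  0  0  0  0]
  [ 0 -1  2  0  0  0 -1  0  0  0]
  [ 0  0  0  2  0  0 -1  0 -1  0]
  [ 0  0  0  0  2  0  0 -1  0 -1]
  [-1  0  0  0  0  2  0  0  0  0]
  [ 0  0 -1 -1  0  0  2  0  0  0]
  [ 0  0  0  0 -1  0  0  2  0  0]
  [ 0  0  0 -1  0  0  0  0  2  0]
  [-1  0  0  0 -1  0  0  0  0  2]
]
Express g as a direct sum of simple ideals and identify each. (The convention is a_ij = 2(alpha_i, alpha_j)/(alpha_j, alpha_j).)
The diagram associated to this matrix has two connected components: the simple roots {alpha_1, alpha_5, alpha_6, alpha_8, alpha_10} form a chain of 5 nodes with single edges (A_5), and {alpha_2, alpha_3, alpha_4, alpha_7, alpha_9} form a chain of 5 nodes with a double edge at one end; the terminal node there is the unique long simple root (C_5). A semisimple Lie algebra decomposes uniquely as the direct sum of simple ideals, one per connected component of its Dynkin diagram, so g ≅ A_5 ⊕ C_5 (dimension 35 + 55 = 90).

A_5 ⊕ C_5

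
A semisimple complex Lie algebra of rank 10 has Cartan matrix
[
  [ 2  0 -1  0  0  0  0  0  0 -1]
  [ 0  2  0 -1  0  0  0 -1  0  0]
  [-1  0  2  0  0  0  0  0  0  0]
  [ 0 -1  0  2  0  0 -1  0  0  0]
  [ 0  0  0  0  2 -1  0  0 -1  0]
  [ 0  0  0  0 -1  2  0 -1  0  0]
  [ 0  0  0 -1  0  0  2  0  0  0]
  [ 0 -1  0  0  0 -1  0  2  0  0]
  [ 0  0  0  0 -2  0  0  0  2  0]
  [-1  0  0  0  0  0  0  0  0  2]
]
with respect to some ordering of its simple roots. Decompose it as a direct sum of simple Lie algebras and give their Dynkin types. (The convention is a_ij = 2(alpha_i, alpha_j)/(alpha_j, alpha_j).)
The diagram associated to this matrix has two connected components: the simple roots {alpha_1, alpha_3, alpha_10} form a chain of 3 nodes with single edges (A_3), and {alpha_2, alpha_4, alpha_5, alpha_6, alpha_7, alpha_8, alpha_9} form a chain of 7 nodes with a double edge at one end; the terminal node there is the unique long simple root (C_7). A semisimple Lie algebra decomposes uniquely as the direct sum of simple ideals, one per connected component of its Dynkin diagram, so g ≅ A_3 ⊕ C_7 (dimension 15 + 105 = 120).

A_3 (sl(4)) ⊕ C_7 (sp(14))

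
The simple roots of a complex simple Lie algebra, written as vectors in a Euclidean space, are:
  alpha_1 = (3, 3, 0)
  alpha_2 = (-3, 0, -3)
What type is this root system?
A2

Compute the Cartan integers a_ij = 2(alpha_i, alpha_j)/(alpha_j, alpha_j); the resulting 2x2 Cartan matrix is
[[2, -1], [-1, 2]].
All simple roots have the same length, so the diagram is simply laced. The associated Dynkin diagram is a chain of 2 nodes with single edges (A_2), so the type is A_2 (the algebra sl(3)).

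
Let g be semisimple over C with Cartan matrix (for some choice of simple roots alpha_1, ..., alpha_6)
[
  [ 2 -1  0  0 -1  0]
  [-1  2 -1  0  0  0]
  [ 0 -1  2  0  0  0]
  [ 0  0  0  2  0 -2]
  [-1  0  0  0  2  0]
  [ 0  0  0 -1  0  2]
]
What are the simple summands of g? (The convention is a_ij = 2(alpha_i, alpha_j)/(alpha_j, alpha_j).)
The diagram associated to this matrix has two connected components: the simple roots {alpha_1, alpha_2, alpha_3, alpha_5} form a chain of 4 nodes with single edges (A_4), and {alpha_4, alpha_6} form a chain of 2 nodes with a double edge at one end; the terminal node there is the unique short simple root (B_2). A semisimple Lie algebra decomposes uniquely as the direct sum of simple ideals, one per connected component of its Dynkin diagram, so g ≅ A_4 ⊕ B_2 (dimension 24 + 10 = 34).

A_4 + B_2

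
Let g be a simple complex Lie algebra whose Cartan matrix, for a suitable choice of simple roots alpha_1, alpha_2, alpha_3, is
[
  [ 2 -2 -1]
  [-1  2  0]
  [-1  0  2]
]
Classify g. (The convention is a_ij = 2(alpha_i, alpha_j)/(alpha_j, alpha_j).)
B_3 (so(7))

The matrix has rank 3 with 2's on the diagonal. Reading the off-diagonal entries as Dynkin edges (a single edge where a_ij = a_ji = -1; a double or triple edge where a_ij * a_ji = 2 or 3), the diagram is a chain of 3 nodes with a double edge at one end; the terminal node there is the unique short simple root (B_3). One simple-root ordering that puts it in standard form is (alpha_3, alpha_1, alpha_2). So the algebra is type B_3, i.e. so(7).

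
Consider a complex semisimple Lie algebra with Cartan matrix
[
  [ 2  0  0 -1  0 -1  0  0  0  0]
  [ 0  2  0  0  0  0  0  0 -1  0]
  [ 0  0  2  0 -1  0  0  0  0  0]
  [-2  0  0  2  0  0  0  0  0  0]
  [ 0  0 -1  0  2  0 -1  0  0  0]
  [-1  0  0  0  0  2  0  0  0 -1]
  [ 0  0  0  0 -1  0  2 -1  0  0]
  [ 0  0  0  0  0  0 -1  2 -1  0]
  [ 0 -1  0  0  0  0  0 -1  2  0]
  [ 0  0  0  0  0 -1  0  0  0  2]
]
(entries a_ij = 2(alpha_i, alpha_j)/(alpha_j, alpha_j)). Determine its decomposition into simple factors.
type A_6 ⊕ type C_4

The diagram associated to this matrix has two connected components: the simple roots {alpha_2, alpha_3, alpha_5, alpha_7, alpha_8, alpha_9} form a chain of 6 nodes with single edges (A_6), and {alpha_1, alpha_4, alpha_6, alpha_10} form a chain of 4 nodes with a double edge at one end; the terminal node there is the unique long simple root (C_4). A semisimple Lie algebra decomposes uniquely as the direct sum of simple ideals, one per connected component of its Dynkin diagram, so g ≅ A_6 ⊕ C_4 (dimension 48 + 36 = 84).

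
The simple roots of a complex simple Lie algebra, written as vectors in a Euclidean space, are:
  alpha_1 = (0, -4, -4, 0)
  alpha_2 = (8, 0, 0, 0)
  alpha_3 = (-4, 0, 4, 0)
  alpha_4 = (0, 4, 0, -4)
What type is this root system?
C4

Compute the Cartan integers a_ij = 2(alpha_i, alpha_j)/(alpha_j, alpha_j); the resulting 4x4 Cartan matrix is
[[2, 0, -1, -1], [0, 2, -2, 0], [-1, -1, 2, 0], [-1, 0, 0, 2]].
The roots have two lengths (squared-length ratio 2:1); the short ones are alpha_{1,3,4}. The associated Dynkin diagram is a chain of 4 nodes with a double edge at one end; the terminal node there is the unique long simple root (C_4), so the type is C_4 (the algebra sp(8)).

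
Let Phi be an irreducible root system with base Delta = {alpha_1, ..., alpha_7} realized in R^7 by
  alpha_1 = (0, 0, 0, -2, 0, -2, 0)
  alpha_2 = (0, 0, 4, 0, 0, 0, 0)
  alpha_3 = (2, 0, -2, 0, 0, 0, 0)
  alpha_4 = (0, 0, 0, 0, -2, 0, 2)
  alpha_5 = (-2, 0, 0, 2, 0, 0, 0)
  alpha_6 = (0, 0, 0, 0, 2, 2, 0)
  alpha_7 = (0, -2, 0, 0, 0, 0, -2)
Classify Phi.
type C_7

Compute the Cartan integers a_ij = 2(alpha_i, alpha_j)/(alpha_j, alpha_j); the resulting 7x7 Cartan matrix is
[[2, 0, 0, 0, -1, -1, 0], [0, 2, -2, 0, 0, 0, 0], [0, -1, 2, 0, -1, 0, 0], [0, 0, 0, 2, 0, -1, -1], [-1, 0, -1, 0, 2, 0, 0], [-1, 0, 0, -1, 0, 2, 0], [0, 0, 0, -1, 0, 0, 2]].
The roots have two lengths (squared-length ratio 2:1); the short ones are alpha_{1,3,4,5,6,7}. The associated Dynkin diagram is a chain of 7 nodes with a double edge at one end; the terminal node there is the unique long simple root (C_7), so the type is C_7 (the algebra sp(14)).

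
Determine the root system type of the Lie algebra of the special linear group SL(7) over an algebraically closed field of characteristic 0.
A_6

This is sl(7), which has dimension 7^2 - 1 = 48 and rank 7 - 1 = 6 (a Cartan subalgebra is the diagonal traceless matrices). In the classification of classical Lie algebras, the special linear algebra sl(n+1) has type A_n; here n = 6, so the Dynkin diagram is a chain of 6 nodes with single edges (A_6). Hence the type is A_6.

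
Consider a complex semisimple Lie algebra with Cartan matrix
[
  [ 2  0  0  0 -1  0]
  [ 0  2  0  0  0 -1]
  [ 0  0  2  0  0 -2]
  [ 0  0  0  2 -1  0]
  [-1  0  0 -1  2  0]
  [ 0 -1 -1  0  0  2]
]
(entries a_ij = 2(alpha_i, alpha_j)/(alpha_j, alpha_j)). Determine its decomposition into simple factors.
type A_3 + type C_3

The diagram associated to this matrix has two connected components: the simple roots {alpha_1, alpha_4, alpha_5} form a chain of 3 nodes with single edges (A_3), and {alpha_2, alpha_3, alpha_6} form a chain of 3 nodes with a double edge at one end; the terminal node there is the unique long simple root (C_3). A semisimple Lie algebra decomposes uniquely as the direct sum of simple ideals, one per connected component of its Dynkin diagram, so g ≅ A_3 ⊕ C_3 (dimension 15 + 21 = 36).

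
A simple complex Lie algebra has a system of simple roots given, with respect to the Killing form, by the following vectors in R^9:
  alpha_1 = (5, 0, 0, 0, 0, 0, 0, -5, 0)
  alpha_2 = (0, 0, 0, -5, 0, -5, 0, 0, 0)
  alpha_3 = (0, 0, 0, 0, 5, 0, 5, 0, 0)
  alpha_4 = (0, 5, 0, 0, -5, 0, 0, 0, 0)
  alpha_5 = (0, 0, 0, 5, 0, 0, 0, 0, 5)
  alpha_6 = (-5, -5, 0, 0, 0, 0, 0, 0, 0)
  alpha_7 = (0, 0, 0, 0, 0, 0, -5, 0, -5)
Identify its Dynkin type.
A_7 (sl(8))

Compute the Cartan integers a_ij = 2(alpha_i, alpha_j)/(alpha_j, alpha_j); the resulting 7x7 Cartan matrix is
[[2, 0, 0, 0, 0, -1, 0], [0, 2, 0, 0, -1, 0, 0], [0, 0, 2, -1, 0, 0, -1], [0, 0, -1, 2, 0, -1, 0], [0, -1, 0, 0, 2, 0, -1], [-1, 0, 0, -1, 0, 2, 0], [0, 0, -1, 0, -1, 0, 2]].
All simple roots have the same length, so the diagram is simply laced. The associated Dynkin diagram is a chain of 7 nodes with single edges (A_7), so the type is A_7 (the algebra sl(8)).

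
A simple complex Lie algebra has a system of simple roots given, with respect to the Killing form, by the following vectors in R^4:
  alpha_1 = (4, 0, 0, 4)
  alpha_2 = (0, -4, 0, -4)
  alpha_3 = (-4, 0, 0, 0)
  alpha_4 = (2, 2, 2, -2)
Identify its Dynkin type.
Compute the Cartan integers a_ij = 2(alpha_i, alpha_j)/(alpha_j, alpha_j); the resulting 4x4 Cartan matrix is
[[2, -1, -2, 0], [-1, 2, 0, 0], [-1, 0, 2, -1], [0, 0, -1, 2]].
The roots have two lengths (squared-length ratio 2:1); the short ones are alpha_{3,4}. The associated Dynkin diagram is a chain of 4 nodes with a double edge between the middle two (F_4), so the type is F_4.

type F_4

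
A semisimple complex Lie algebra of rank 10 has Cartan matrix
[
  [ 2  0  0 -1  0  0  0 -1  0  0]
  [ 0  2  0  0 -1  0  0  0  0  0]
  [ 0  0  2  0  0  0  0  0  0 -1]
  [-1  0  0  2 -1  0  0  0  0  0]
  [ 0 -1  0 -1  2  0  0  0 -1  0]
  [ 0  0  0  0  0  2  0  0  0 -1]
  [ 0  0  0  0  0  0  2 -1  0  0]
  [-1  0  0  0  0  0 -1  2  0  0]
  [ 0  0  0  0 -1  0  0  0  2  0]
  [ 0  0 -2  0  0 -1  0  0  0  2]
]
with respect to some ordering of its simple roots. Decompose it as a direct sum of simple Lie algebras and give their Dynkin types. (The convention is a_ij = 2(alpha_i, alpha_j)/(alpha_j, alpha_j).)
The diagram associated to this matrix has two connected components: the simple roots {alpha_3, alpha_6, alpha_10} form a chain of 3 nodes with a double edge at one end; the terminal node there is the unique short simple root (B_3), and {alpha_1, alpha_2, alpha_4, alpha_5, alpha_7, alpha_8, alpha_9} form a chain of 5 nodes with a fork of two nodes at one end (D_7). A semisimple Lie algebra decomposes uniquely as the direct sum of simple ideals, one per connected component of its Dynkin diagram, so g ≅ B_3 ⊕ D_7 (dimension 21 + 91 = 112).

B3 + D7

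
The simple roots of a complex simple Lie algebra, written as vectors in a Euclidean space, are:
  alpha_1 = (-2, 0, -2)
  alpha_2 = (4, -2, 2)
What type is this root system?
type G_2

Compute the Cartan integers a_ij = 2(alpha_i, alpha_j)/(alpha_j, alpha_j); the resulting 2x2 Cartan matrix is
[[2, -1], [-3, 2]].
The roots have two lengths (squared-length ratio 3:1); the short ones are alpha_{1}. The associated Dynkin diagram is two nodes joined by a triple edge (G_2), so the type is G_2.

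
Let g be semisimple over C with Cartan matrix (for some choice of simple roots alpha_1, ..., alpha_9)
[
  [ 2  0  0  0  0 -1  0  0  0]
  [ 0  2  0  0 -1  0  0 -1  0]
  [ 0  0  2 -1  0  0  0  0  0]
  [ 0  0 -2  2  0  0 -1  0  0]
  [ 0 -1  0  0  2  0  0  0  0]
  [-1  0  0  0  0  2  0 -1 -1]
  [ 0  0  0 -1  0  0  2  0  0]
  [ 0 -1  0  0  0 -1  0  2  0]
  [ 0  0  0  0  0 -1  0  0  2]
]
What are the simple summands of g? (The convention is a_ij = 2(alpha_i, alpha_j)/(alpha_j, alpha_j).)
The diagram associated to this matrix has two connected components: the simple roots {alpha_3, alpha_4, alpha_7} form a chain of 3 nodes with a double edge at one end; the terminal node there is the unique short simple root (B_3), and {alpha_1, alpha_2, alpha_5, alpha_6, alpha_8, alpha_9} form a chain of 4 nodes with a fork of two nodes at one end (D_6). A semisimple Lie algebra decomposes uniquely as the direct sum of simple ideals, one per connected component of its Dynkin diagram, so g ≅ B_3 ⊕ D_6 (dimension 21 + 66 = 87).

B_3 + D_6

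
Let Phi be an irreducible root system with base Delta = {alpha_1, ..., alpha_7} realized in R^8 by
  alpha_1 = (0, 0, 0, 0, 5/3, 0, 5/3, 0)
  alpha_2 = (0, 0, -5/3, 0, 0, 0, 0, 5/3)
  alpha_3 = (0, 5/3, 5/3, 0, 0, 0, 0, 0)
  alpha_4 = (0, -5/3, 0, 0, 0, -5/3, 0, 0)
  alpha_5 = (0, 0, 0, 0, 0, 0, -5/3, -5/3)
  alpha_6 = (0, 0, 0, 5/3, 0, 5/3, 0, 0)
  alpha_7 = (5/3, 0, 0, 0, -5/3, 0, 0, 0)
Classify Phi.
A_7

Compute the Cartan integers a_ij = 2(alpha_i, alpha_j)/(alpha_j, alpha_j); the resulting 7x7 Cartan matrix is
[[2, 0, 0, 0, -1, 0, -1], [0, 2, -1, 0, -1, 0, 0], [0, -1, 2, -1, 0, 0, 0], [0, 0, -1, 2, 0, -1, 0], [-1, -1, 0, 0, 2, 0, 0], [0, 0, 0, -1, 0, 2, 0], [-1, 0, 0, 0, 0, 0, 2]].
All simple roots have the same length, so the diagram is simply laced. The associated Dynkin diagram is a chain of 7 nodes with single edges (A_7), so the type is A_7 (the algebra sl(8)).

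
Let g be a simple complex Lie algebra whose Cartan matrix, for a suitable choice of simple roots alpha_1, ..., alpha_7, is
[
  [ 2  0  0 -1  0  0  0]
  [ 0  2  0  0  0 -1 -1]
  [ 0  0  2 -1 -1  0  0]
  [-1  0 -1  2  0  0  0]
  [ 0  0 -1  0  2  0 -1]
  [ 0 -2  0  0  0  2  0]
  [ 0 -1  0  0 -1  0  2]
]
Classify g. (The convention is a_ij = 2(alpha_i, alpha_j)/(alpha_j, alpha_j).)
The matrix has rank 7 with 2's on the diagonal. Reading the off-diagonal entries as Dynkin edges (a single edge where a_ij = a_ji = -1; a double or triple edge where a_ij * a_ji = 2 or 3), the diagram is a chain of 7 nodes with a double edge at one end; the terminal node there is the unique long simple root (C_7). One simple-root ordering that puts it in standard form is (alpha_1, alpha_4, alpha_3, alpha_5, alpha_7, alpha_2, alpha_6). So the algebra is type C_7, i.e. sp(14).

C_7 (sp(14))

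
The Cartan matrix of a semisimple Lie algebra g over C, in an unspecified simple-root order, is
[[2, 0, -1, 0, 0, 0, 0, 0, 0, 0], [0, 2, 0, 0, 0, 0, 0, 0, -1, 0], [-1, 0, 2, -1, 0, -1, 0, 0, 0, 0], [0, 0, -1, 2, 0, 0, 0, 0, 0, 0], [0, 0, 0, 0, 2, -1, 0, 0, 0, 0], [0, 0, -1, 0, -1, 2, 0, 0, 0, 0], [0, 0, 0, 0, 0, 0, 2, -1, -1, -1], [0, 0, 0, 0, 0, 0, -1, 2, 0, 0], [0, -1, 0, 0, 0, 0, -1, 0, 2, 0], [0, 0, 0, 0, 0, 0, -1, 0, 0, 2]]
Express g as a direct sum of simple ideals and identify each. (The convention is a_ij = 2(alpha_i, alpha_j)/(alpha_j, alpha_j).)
The diagram associated to this matrix has two connected components: the simple roots {alpha_2, alpha_7, alpha_8, alpha_9, alpha_10} form a chain of 3 nodes with a fork of two nodes at one end (D_5), and {alpha_1, alpha_3, alpha_4, alpha_5, alpha_6} form a chain of 3 nodes with a fork of two nodes at one end (D_5). A semisimple Lie algebra decomposes uniquely as the direct sum of simple ideals, one per connected component of its Dynkin diagram, so g ≅ D_5 ⊕ D_5 (dimension 45 + 45 = 90).

type D_5 + type D_5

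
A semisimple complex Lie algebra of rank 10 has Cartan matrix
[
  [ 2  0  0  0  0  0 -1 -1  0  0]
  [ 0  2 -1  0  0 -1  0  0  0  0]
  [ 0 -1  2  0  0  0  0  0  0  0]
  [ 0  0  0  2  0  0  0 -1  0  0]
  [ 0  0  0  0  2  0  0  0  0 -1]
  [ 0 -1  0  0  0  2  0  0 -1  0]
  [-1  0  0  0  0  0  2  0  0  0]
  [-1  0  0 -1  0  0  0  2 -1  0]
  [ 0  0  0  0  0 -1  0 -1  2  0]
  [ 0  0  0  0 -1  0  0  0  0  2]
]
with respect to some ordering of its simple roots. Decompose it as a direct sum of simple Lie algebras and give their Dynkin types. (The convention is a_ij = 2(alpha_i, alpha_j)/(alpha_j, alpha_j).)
The diagram associated to this matrix has two connected components: the simple roots {alpha_5, alpha_10} form a chain of 2 nodes with single edges (A_2), and {alpha_1, alpha_2, alpha_3, alpha_4, alpha_6, alpha_7, alpha_8, alpha_9} form a chain of 7 nodes with one extra node attached to the third node from one end (E_8). A semisimple Lie algebra decomposes uniquely as the direct sum of simple ideals, one per connected component of its Dynkin diagram, so g ≅ A_2 ⊕ E_8 (dimension 8 + 248 = 256).

A_2 + E_8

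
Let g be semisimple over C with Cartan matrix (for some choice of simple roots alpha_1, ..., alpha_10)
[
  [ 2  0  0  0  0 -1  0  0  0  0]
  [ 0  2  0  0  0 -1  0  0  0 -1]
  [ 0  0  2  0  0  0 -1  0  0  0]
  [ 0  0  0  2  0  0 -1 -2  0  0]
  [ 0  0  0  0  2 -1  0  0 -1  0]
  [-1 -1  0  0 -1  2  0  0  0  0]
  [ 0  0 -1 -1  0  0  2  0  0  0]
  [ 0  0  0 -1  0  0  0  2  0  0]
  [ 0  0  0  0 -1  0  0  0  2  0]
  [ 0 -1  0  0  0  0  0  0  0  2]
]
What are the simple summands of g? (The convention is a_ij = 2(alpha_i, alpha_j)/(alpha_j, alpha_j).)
B_4 (so(9)) + E_6

The diagram associated to this matrix has two connected components: the simple roots {alpha_3, alpha_4, alpha_7, alpha_8} form a chain of 4 nodes with a double edge at one end; the terminal node there is the unique short simple root (B_4), and {alpha_1, alpha_2, alpha_5, alpha_6, alpha_9, alpha_10} form a chain of 5 nodes with one extra node attached to the third node from one end (E_6). A semisimple Lie algebra decomposes uniquely as the direct sum of simple ideals, one per connected component of its Dynkin diagram, so g ≅ B_4 ⊕ E_6 (dimension 36 + 78 = 114).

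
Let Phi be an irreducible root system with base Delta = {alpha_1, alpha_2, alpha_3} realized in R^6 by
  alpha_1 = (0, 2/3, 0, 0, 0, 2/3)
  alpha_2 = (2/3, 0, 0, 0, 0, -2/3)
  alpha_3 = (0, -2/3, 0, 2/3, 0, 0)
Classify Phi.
Compute the Cartan integers a_ij = 2(alpha_i, alpha_j)/(alpha_j, alpha_j); the resulting 3x3 Cartan matrix is
[[2, -1, -1], [-1, 2, 0], [-1, 0, 2]].
All simple roots have the same length, so the diagram is simply laced. The associated Dynkin diagram is a chain of 3 nodes with single edges (A_3), so the type is A_3 (the algebra sl(4)).

type A_3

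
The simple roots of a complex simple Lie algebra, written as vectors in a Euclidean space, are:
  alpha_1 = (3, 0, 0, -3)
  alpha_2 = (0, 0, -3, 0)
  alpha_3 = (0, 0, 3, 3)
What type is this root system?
B_3

Compute the Cartan integers a_ij = 2(alpha_i, alpha_j)/(alpha_j, alpha_j); the resulting 3x3 Cartan matrix is
[[2, 0, -1], [0, 2, -1], [-1, -2, 2]].
The roots have two lengths (squared-length ratio 2:1); the short ones are alpha_{2}. The associated Dynkin diagram is a chain of 3 nodes with a double edge at one end; the terminal node there is the unique short simple root (B_3), so the type is B_3 (the algebra so(7)).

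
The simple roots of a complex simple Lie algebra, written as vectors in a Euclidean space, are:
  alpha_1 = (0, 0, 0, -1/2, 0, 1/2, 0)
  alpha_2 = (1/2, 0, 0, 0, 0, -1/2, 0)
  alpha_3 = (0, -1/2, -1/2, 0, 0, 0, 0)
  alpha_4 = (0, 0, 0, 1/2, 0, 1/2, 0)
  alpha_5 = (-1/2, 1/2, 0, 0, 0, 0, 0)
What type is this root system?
type D_5

Compute the Cartan integers a_ij = 2(alpha_i, alpha_j)/(alpha_j, alpha_j); the resulting 5x5 Cartan matrix is
[[2, -1, 0, 0, 0], [-1, 2, 0, -1, -1], [0, 0, 2, 0, -1], [0, -1, 0, 2, 0], [0, -1, -1, 0, 2]].
All simple roots have the same length, so the diagram is simply laced. The associated Dynkin diagram is a chain of 3 nodes with a fork of two nodes at one end (D_5), so the type is D_5 (the algebra so(10)).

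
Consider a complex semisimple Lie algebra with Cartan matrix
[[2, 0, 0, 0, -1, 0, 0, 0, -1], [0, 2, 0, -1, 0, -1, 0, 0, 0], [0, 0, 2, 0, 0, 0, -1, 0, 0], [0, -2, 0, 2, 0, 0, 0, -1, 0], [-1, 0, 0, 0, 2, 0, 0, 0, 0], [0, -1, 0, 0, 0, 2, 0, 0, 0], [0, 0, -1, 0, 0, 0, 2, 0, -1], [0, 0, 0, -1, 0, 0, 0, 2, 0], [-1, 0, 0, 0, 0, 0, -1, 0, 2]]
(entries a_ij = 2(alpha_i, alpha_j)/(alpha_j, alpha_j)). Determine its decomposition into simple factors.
The diagram associated to this matrix has two connected components: the simple roots {alpha_1, alpha_3, alpha_5, alpha_7, alpha_9} form a chain of 5 nodes with single edges (A_5), and {alpha_2, alpha_4, alpha_6, alpha_8} form a chain of 4 nodes with a double edge between the middle two (F_4). A semisimple Lie algebra decomposes uniquely as the direct sum of simple ideals, one per connected component of its Dynkin diagram, so g ≅ A_5 ⊕ F_4 (dimension 35 + 52 = 87).

A_5 (sl(6)) + F_4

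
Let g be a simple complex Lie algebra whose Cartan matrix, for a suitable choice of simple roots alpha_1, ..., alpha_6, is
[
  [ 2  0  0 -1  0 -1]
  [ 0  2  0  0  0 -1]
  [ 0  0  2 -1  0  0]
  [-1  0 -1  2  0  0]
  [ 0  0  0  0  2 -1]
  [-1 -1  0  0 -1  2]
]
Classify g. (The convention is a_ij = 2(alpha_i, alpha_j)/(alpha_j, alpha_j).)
D_6

The matrix has rank 6 with 2's on the diagonal. Reading the off-diagonal entries as Dynkin edges (a single edge where a_ij = a_ji = -1; a double or triple edge where a_ij * a_ji = 2 or 3), the diagram is a chain of 4 nodes with a fork of two nodes at one end (D_6). One simple-root ordering that puts it in standard form is (alpha_3, alpha_4, alpha_1, alpha_6, alpha_5, alpha_2). So the algebra is type D_6, i.e. so(12).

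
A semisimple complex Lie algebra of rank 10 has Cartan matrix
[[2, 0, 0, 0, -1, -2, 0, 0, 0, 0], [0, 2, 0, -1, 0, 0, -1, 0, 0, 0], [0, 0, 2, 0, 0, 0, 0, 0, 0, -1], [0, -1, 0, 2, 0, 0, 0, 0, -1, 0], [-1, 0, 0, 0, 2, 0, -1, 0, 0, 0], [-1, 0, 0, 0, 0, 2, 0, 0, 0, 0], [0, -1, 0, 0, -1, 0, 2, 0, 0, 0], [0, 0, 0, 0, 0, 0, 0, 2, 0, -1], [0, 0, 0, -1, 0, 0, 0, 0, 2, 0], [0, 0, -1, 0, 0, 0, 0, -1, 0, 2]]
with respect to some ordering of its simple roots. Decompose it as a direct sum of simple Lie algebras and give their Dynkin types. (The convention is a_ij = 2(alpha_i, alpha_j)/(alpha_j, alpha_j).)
A_3 (sl(4)) ⊕ B_7 (so(15))

The diagram associated to this matrix has two connected components: the simple roots {alpha_3, alpha_8, alpha_10} form a chain of 3 nodes with single edges (A_3), and {alpha_1, alpha_2, alpha_4, alpha_5, alpha_6, alpha_7, alpha_9} form a chain of 7 nodes with a double edge at one end; the terminal node there is the unique short simple root (B_7). A semisimple Lie algebra decomposes uniquely as the direct sum of simple ideals, one per connected component of its Dynkin diagram, so g ≅ A_3 ⊕ B_7 (dimension 15 + 105 = 120).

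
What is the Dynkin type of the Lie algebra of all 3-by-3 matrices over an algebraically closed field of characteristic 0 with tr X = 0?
A_2 (sl(3))

This is sl(3), which has dimension 3^2 - 1 = 8 and rank 3 - 1 = 2 (a Cartan subalgebra is the diagonal traceless matrices). In the classification of classical Lie algebras, the special linear algebra sl(n+1) has type A_n; here n = 2, so the Dynkin diagram is a chain of 2 nodes with single edges (A_2). Hence the type is A_2.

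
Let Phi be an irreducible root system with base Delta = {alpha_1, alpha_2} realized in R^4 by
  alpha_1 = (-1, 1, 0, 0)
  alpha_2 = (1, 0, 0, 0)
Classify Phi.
B_2

Compute the Cartan integers a_ij = 2(alpha_i, alpha_j)/(alpha_j, alpha_j); the resulting 2x2 Cartan matrix is
[[2, -2], [-1, 2]].
The roots have two lengths (squared-length ratio 2:1); the short ones are alpha_{2}. The associated Dynkin diagram is a chain of 2 nodes with a double edge at one end; the terminal node there is the unique short simple root (B_2), so the type is B_2 (the algebra so(5)).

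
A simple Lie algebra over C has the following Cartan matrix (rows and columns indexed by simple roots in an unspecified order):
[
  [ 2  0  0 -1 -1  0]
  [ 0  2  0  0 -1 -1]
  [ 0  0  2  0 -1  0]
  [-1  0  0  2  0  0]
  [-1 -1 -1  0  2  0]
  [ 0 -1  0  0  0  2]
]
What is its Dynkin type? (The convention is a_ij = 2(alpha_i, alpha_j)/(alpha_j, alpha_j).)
E_6

The matrix has rank 6 with 2's on the diagonal. Reading the off-diagonal entries as Dynkin edges (a single edge where a_ij = a_ji = -1; a double or triple edge where a_ij * a_ji = 2 or 3), the diagram is a chain of 5 nodes with one extra node attached to the third node from one end (E_6). One simple-root ordering that puts it in standard form is (alpha_6, alpha_3, alpha_2, alpha_5, alpha_1, alpha_4). So the algebra is type E_6.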